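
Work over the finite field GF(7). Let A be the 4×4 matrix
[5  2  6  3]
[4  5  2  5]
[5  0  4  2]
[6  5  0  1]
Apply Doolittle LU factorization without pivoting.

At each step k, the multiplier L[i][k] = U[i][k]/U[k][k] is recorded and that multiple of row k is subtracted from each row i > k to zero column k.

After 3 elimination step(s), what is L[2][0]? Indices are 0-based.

L[2][0] = 1

[col 0] pivot 5
  R1 -= 5*R0 → (0, 2, 0, 4)  (L[1][0] := 5)
  R2 -= 1*R0 → (0, 5, 5, 6)  (L[2][0] := 1)
  R3 -= 4*R0 → (0, 4, 4, 3)  (L[3][0] := 4)
[col 1] pivot 2
  R2 -= 6*R1 → (0, 0, 5, 3)  (L[2][1] := 6)
  R3 -= 2*R1 → (0, 0, 4, 2)  (L[3][1] := 2)
[col 2] pivot 5
  R3 -= 5*R2 → (0, 0, 0, 1)  (L[3][2] := 5)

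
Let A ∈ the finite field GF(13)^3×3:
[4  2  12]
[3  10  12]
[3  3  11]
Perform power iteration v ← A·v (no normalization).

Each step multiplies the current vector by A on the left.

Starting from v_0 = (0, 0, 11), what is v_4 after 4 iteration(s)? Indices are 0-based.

v_0 = (0, 0, 11).
v_1 = A·v_0 = (2, 2, 4).
v_2 = A·v_1 = (8, 9, 4).
v_3 = A·v_2 = (7, 6, 4).
v_4 = A·v_3 = (10, 12, 5).

v_4 = (10, 12, 5)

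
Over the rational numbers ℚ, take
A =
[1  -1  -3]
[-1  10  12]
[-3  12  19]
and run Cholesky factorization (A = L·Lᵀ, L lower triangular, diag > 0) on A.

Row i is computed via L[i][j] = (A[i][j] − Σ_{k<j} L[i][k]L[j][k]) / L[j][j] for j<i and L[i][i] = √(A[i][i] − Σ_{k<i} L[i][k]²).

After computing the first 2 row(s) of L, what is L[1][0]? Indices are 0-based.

Step 1: L[0][0] = √(1) = 1.
  L[1][0] = (-1) / L[0][0] = -1.
Step 2: L[1][1] = √(9) = 3.

L[1][0] = -1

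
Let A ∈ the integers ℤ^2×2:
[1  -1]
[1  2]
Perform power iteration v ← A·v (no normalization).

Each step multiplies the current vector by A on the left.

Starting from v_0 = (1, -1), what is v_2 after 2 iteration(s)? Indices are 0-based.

v_2 = (3, 0)

v_0 = (1, -1).
v_1 = A·v_0 = (2, -1).
v_2 = A·v_1 = (3, 0).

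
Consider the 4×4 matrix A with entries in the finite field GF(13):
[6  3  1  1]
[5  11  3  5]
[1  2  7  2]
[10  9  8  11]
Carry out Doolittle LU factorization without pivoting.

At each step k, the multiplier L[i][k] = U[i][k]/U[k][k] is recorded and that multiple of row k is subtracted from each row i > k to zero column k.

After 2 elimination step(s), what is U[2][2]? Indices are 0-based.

k=0: U[0][0]=6
  eliminate (1,0): mult=3, new row 1: (0, 2, 0, 2); set L[1][0]=3
  eliminate (2,0): mult=11, new row 2: (0, 8, 9, 4); set L[2][0]=11
  eliminate (3,0): mult=6, new row 3: (0, 4, 2, 5); set L[3][0]=6
k=1: U[1][1]=2
  eliminate (2,1): mult=4, new row 2: (0, 0, 9, 9); set L[2][1]=4
  eliminate (3,1): mult=2, new row 3: (0, 0, 2, 1); set L[3][1]=2

U[2][2] = 9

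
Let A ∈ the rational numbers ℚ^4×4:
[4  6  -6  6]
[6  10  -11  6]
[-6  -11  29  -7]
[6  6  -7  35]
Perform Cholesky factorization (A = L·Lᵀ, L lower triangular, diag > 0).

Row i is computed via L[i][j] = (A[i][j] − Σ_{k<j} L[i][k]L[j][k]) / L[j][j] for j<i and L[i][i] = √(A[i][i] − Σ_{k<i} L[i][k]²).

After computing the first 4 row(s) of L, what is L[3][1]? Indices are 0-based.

L[3][1] = -3

Step 1: L[0][0] = √(4) = 2.
  L[1][0] = (6) / L[0][0] = 3.
Step 2: L[1][1] = √(1) = 1.
  L[2][0] = (-6) / L[0][0] = -3.
  L[2][1] = (-2) / L[1][1] = -2.
Step 3: L[2][2] = √(16) = 4.
  L[3][0] = (6) / L[0][0] = 3.
  L[3][1] = (-3) / L[1][1] = -3.
  L[3][2] = (-4) / L[2][2] = -1.
Step 4: L[3][3] = √(16) = 4.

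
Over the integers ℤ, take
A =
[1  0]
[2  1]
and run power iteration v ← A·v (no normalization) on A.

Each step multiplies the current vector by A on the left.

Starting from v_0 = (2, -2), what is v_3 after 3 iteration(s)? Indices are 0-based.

v_3 = (2, 10)

v_0 = (2, -2).
v_1 = A·v_0 = (2, 2).
v_2 = A·v_1 = (2, 6).
v_3 = A·v_2 = (2, 10).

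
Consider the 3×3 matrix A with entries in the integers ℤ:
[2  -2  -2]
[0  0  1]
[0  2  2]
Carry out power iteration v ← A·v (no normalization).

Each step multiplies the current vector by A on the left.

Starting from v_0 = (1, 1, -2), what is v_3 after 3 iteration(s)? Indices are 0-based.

v_0 = (1, 1, -2).
v_1 = A·v_0 = (4, -2, -2).
v_2 = A·v_1 = (16, -2, -8).
v_3 = A·v_2 = (52, -8, -20).

v_3 = (52, -8, -20)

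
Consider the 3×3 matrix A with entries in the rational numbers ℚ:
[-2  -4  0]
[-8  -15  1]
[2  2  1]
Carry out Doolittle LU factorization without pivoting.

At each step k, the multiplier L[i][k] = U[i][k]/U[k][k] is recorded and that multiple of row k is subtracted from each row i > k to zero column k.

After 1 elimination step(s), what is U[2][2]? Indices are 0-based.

U[2][2] = 1

Step 1: pivot at (0,0) is -2.
  row1 ← row1 − (4)·row0  ⇒  L[1][0]=4, U row1=(0, 1, 1)
  row2 ← row2 − (-1)·row0  ⇒  L[2][0]=-1, U row2=(0, -2, 1)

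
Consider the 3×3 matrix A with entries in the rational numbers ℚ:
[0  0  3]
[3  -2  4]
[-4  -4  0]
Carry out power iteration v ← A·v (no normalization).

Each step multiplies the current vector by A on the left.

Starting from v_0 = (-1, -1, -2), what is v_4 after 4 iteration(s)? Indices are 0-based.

v_4 = (-672, -852, -1712)

v_0 = (-1, -1, -2).
v_1 = A·v_0 = (-6, -9, 8).
v_2 = A·v_1 = (24, 32, 60).
v_3 = A·v_2 = (180, 248, -224).
v_4 = A·v_3 = (-672, -852, -1712).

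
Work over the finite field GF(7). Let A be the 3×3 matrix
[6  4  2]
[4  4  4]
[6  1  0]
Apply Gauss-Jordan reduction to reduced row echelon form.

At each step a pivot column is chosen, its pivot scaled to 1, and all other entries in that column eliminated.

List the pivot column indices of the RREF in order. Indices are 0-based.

pivot columns: 0, 1, 2

pivot(0,0)=6: scale R0 → (1, 3, 5)
  clear (1,0): R1 −= (4)R0 → (0, 6, 5)
  clear (2,0): R2 −= (6)R0 → (0, 4, 5)
pivot(1,1)=6: scale R1 → (0, 1, 2)
  clear (0,1): R0 −= (3)R1 → (1, 0, 6)
  clear (2,1): R2 −= (4)R1 → (0, 0, 4)
pivot(2,2)=4: scale R2 → (0, 0, 1)
  clear (0,2): R0 −= (6)R2 → (1, 0, 0)
  clear (1,2): R1 −= (2)R2 → (0, 1, 0)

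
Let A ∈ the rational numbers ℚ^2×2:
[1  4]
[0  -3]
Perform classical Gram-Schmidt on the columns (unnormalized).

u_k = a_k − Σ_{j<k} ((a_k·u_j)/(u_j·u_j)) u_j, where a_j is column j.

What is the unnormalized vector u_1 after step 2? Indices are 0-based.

Step 1: u_0 = a_0 = (1, 0).
Step 2: u_1 = a_1 − (4)·u_0 = (0, -3).

u_1 = (0, -3)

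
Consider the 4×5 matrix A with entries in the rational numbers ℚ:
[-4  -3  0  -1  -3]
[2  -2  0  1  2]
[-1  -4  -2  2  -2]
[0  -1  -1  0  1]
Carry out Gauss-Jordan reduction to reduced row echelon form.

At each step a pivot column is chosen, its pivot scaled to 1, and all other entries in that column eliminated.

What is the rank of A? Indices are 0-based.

[1] R0 /= -4  ⇒  (1, 3/4, 0, 1/4, 3/4)
     R1 -= 2·R0  ⇒  (0, -7/2, 0, 1/2, 1/2)
     R2 -= -1·R0  ⇒  (0, -13/4, -2, 9/4, -5/4)
[2] R1 /= -7/2  ⇒  (0, 1, 0, -1/7, -1/7)
     R0 -= 3/4·R1  ⇒  (1, 0, 0, 5/14, 6/7)
     R2 -= -13/4·R1  ⇒  (0, 0, -2, 25/14, -12/7)
     R3 -= -1·R1  ⇒  (0, 0, -1, -1/7, 6/7)
[3] R2 /= -2  ⇒  (0, 0, 1, -25/28, 6/7)
     R3 -= -1·R2  ⇒  (0, 0, 0, -29/28, 12/7)
[4] R3 /= -29/28  ⇒  (0, 0, 0, 1, -48/29)
     R0 -= 5/14·R3  ⇒  (1, 0, 0, 0, 42/29)
     R1 -= -1/7·R3  ⇒  (0, 1, 0, 0, -11/29)
     R2 -= -25/28·R3  ⇒  (0, 0, 1, 0, -18/29)

rank = 4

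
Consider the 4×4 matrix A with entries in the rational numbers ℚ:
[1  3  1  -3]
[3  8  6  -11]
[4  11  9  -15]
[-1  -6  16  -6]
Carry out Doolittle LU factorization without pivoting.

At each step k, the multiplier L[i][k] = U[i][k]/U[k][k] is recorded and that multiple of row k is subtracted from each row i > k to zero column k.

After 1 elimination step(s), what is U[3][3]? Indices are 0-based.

U[3][3] = -9

[col 0] pivot 1
  R1 -= 3*R0 → (0, -1, 3, -2)  (L[1][0] := 3)
  R2 -= 4*R0 → (0, -1, 5, -3)  (L[2][0] := 4)
  R3 -= -1*R0 → (0, -3, 17, -9)  (L[3][0] := -1)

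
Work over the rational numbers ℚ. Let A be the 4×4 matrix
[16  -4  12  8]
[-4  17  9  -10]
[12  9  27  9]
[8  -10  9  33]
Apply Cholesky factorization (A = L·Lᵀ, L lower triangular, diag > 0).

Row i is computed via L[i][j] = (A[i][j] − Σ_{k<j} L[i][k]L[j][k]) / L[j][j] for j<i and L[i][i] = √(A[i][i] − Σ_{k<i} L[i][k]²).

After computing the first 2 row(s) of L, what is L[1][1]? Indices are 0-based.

Step 1: L[0][0] = √(16) = 4.
  L[1][0] = (-4) / L[0][0] = -1.
Step 2: L[1][1] = √(16) = 4.

L[1][1] = 4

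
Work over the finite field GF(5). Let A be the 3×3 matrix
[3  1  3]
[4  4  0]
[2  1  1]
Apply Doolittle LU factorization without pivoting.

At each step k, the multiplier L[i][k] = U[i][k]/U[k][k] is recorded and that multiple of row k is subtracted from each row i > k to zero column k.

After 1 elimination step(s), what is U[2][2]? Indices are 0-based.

U[2][2] = 4

k=0: U[0][0]=3
  eliminate (1,0): mult=3, new row 1: (0, 1, 1); set L[1][0]=3
  eliminate (2,0): mult=4, new row 2: (0, 2, 4); set L[2][0]=4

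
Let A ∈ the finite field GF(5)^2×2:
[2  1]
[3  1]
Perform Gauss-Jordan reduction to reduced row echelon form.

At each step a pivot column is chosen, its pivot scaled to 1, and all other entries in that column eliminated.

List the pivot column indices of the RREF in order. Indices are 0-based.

pivot(0,0)=2: scale R0 → (1, 3)
  clear (1,0): R1 −= (3)R0 → (0, 2)
pivot(1,1)=2: scale R1 → (0, 1)
  clear (0,1): R0 −= (3)R1 → (1, 0)

pivot columns: 0, 1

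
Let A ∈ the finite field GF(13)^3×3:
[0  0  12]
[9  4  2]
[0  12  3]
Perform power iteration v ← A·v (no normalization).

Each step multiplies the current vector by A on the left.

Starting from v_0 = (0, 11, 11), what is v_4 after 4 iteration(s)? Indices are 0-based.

v_0 = (0, 11, 11).
v_1 = A·v_0 = (2, 1, 9).
v_2 = A·v_1 = (4, 1, 0).
v_3 = A·v_2 = (0, 1, 12).
v_4 = A·v_3 = (1, 2, 9).

v_4 = (1, 2, 9)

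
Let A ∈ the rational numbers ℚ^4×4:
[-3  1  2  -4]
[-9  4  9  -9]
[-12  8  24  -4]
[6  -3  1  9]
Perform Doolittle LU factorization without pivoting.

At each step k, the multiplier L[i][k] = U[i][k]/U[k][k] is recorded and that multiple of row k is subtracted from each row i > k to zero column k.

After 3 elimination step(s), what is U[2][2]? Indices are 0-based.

k=0: U[0][0]=-3
  eliminate (1,0): mult=3, new row 1: (0, 1, 3, 3); set L[1][0]=3
  eliminate (2,0): mult=4, new row 2: (0, 4, 16, 12); set L[2][0]=4
  eliminate (3,0): mult=-2, new row 3: (0, -1, 5, 1); set L[3][0]=-2
k=1: U[1][1]=1
  eliminate (2,1): mult=4, new row 2: (0, 0, 4, 0); set L[2][1]=4
  eliminate (3,1): mult=-1, new row 3: (0, 0, 8, 4); set L[3][1]=-1
k=2: U[2][2]=4
  eliminate (3,2): mult=2, new row 3: (0, 0, 0, 4); set L[3][2]=2

U[2][2] = 4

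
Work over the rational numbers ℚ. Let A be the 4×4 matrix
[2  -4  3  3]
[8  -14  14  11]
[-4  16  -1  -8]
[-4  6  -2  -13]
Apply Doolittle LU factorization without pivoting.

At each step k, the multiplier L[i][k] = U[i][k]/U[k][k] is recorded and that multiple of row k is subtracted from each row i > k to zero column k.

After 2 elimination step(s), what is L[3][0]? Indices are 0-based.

k=0: U[0][0]=2
  eliminate (1,0): mult=4, new row 1: (0, 2, 2, -1); set L[1][0]=4
  eliminate (2,0): mult=-2, new row 2: (0, 8, 5, -2); set L[2][0]=-2
  eliminate (3,0): mult=-2, new row 3: (0, -2, 4, -7); set L[3][0]=-2
k=1: U[1][1]=2
  eliminate (2,1): mult=4, new row 2: (0, 0, -3, 2); set L[2][1]=4
  eliminate (3,1): mult=-1, new row 3: (0, 0, 6, -8); set L[3][1]=-1

L[3][0] = -2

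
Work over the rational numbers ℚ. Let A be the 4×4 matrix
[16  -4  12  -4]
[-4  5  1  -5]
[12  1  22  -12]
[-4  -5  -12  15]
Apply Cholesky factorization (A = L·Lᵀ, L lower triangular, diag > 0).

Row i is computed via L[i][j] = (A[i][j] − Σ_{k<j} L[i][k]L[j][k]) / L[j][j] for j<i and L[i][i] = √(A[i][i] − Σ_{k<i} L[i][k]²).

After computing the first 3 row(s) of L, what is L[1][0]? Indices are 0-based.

L[1][0] = -1

Step 1: L[0][0] = √(16) = 4.
  L[1][0] = (-4) / L[0][0] = -1.
Step 2: L[1][1] = √(4) = 2.
  L[2][0] = (12) / L[0][0] = 3.
  L[2][1] = (4) / L[1][1] = 2.
Step 3: L[2][2] = √(9) = 3.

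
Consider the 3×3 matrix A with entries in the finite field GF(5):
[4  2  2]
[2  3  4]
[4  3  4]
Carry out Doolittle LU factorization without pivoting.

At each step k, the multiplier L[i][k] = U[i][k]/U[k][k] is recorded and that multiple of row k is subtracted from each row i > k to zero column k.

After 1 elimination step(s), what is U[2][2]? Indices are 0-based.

k=0: U[0][0]=4
  eliminate (1,0): mult=3, new row 1: (0, 2, 3); set L[1][0]=3
  eliminate (2,0): mult=1, new row 2: (0, 1, 2); set L[2][0]=1

U[2][2] = 2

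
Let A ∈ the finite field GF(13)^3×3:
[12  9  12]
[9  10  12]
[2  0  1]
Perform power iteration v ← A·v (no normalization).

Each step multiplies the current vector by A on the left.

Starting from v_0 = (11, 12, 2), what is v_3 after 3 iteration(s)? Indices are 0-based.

v_0 = (11, 12, 2).
v_1 = A·v_0 = (4, 9, 11).
v_2 = A·v_1 = (1, 11, 6).
v_3 = A·v_2 = (1, 9, 8).

v_3 = (1, 9, 8)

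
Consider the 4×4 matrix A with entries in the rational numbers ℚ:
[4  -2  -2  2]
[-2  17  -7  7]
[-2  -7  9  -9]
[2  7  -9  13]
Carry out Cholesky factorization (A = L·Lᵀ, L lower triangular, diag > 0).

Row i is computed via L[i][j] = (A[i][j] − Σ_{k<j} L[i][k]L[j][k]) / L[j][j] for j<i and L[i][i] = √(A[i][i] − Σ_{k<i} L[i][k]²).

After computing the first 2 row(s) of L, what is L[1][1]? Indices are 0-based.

Step 1: L[0][0] = √(4) = 2.
  L[1][0] = (-2) / L[0][0] = -1.
Step 2: L[1][1] = √(16) = 4.

L[1][1] = 4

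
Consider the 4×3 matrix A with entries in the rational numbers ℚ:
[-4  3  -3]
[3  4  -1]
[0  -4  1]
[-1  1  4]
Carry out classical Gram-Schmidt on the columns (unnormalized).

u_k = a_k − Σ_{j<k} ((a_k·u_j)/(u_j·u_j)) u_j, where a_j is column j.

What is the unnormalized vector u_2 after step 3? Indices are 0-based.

Step 1: u_0 = a_0 = (-4, 3, 0, -1).
Step 2: u_1 = a_1 − (-1/26)·u_0 = (37/13, 107/26, -4, 25/26).
Step 3: u_2 = a_2 − (5/26)·u_0 − (-333/1091)·u_1 = (-1486/1091, -350/1091, -241/1091, 4894/1091).

u_2 = (-1486/1091, -350/1091, -241/1091, 4894/1091)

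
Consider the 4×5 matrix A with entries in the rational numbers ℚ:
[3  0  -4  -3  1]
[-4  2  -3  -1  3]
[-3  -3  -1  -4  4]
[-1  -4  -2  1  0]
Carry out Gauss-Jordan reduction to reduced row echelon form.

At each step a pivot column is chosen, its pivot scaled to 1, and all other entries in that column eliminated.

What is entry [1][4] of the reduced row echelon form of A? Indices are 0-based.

step 1: normalize row 0 (÷3) = (1, 0, -4/3, -1, 1/3)
  row 1: subtract -4×row0 = (0, 2, -25/3, -5, 13/3)
  row 2: subtract -3×row0 = (0, -3, -5, -7, 5)
  row 3: subtract -1×row0 = (0, -4, -10/3, 0, 1/3)
step 2: normalize row 1 (÷2) = (0, 1, -25/6, -5/2, 13/6)
  row 2: subtract -3×row1 = (0, 0, -35/2, -29/2, 23/2)
  row 3: subtract -4×row1 = (0, 0, -20, -10, 9)
step 3: normalize row 2 (÷-35/2) = (0, 0, 1, 29/35, -23/35)
  row 0: subtract -4/3×row2 = (1, 0, 0, 11/105, -19/35)
  row 1: subtract -25/6×row2 = (0, 1, 0, 20/21, -4/7)
  row 3: subtract -20×row2 = (0, 0, 0, 46/7, -29/7)
step 4: normalize row 3 (÷46/7) = (0, 0, 0, 1, -29/46)
  row 0: subtract 11/105×row3 = (1, 0, 0, 0, -329/690)
  row 1: subtract 20/21×row3 = (0, 1, 0, 0, 2/69)
  row 2: subtract 29/35×row3 = (0, 0, 1, 0, -31/230)

M[1][4] = 2/69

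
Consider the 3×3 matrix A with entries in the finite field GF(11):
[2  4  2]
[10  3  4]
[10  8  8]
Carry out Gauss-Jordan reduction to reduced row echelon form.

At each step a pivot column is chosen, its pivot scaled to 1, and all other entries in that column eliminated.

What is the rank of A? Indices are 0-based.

pivot(0,0)=2: scale R0 → (1, 2, 1)
  clear (1,0): R1 −= (10)R0 → (0, 5, 5)
  clear (2,0): R2 −= (10)R0 → (0, 10, 9)
pivot(1,1)=5: scale R1 → (0, 1, 1)
  clear (0,1): R0 −= (2)R1 → (1, 0, 10)
  clear (2,1): R2 −= (10)R1 → (0, 0, 10)
pivot(2,2)=10: scale R2 → (0, 0, 1)
  clear (0,2): R0 −= (10)R2 → (1, 0, 0)
  clear (1,2): R1 −= (1)R2 → (0, 1, 0)

rank = 3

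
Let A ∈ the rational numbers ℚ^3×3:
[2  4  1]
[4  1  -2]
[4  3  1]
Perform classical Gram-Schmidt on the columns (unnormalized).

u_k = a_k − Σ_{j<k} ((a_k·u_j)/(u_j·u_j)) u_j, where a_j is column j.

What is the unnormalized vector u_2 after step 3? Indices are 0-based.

u_2 = (-26/45, -13/18, 91/90)

Step 1: u_0 = a_0 = (2, 4, 4).
Step 2: u_1 = a_1 − (2/3)·u_0 = (8/3, -5/3, 1/3).
Step 3: u_2 = a_2 − (-1/18)·u_0 − (19/30)·u_1 = (-26/45, -13/18, 91/90).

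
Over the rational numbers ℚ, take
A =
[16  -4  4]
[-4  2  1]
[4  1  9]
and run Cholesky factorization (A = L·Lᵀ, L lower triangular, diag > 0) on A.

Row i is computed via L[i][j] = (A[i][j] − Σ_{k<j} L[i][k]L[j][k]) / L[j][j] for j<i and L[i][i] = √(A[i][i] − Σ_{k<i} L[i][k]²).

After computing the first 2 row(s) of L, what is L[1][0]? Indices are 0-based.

Step 1: L[0][0] = √(16) = 4.
  L[1][0] = (-4) / L[0][0] = -1.
Step 2: L[1][1] = √(1) = 1.

L[1][0] = -1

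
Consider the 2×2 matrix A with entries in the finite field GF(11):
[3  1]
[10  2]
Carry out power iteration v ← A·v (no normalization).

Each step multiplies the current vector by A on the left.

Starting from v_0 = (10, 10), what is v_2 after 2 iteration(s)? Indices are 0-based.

v_0 = (10, 10).
v_1 = A·v_0 = (7, 10).
v_2 = A·v_1 = (9, 2).

v_2 = (9, 2)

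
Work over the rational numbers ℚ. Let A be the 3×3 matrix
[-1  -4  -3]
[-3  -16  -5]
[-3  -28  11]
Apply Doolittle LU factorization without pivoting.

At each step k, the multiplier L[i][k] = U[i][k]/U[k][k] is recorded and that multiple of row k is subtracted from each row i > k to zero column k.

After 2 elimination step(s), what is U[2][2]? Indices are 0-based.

U[2][2] = 4

Step 1: pivot at (0,0) is -1.
  row1 ← row1 − (3)·row0  ⇒  L[1][0]=3, U row1=(0, -4, 4)
  row2 ← row2 − (3)·row0  ⇒  L[2][0]=3, U row2=(0, -16, 20)
Step 2: pivot at (1,1) is -4.
  row2 ← row2 − (4)·row1  ⇒  L[2][1]=4, U row2=(0, 0, 4)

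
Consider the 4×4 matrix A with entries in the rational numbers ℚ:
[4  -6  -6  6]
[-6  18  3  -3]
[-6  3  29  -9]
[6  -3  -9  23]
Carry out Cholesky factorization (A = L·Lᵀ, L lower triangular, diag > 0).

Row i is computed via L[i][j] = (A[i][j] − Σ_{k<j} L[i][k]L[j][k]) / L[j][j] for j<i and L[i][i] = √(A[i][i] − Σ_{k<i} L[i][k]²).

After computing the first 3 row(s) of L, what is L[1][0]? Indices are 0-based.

Step 1: L[0][0] = √(4) = 2.
  L[1][0] = (-6) / L[0][0] = -3.
Step 2: L[1][1] = √(9) = 3.
  L[2][0] = (-6) / L[0][0] = -3.
  L[2][1] = (-6) / L[1][1] = -2.
Step 3: L[2][2] = √(16) = 4.

L[1][0] = -3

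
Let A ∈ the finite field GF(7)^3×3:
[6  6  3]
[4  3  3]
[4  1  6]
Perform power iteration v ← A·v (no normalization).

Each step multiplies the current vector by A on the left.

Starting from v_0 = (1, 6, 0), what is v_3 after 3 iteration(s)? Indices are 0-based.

v_0 = (1, 6, 0).
v_1 = A·v_0 = (0, 1, 3).
v_2 = A·v_1 = (1, 5, 5).
v_3 = A·v_2 = (2, 6, 4).

v_3 = (2, 6, 4)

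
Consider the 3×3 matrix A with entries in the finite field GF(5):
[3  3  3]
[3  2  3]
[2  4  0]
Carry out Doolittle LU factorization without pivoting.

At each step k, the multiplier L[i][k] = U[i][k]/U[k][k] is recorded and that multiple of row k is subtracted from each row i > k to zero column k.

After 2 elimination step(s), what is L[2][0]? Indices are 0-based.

L[2][0] = 4

k=0: U[0][0]=3
  eliminate (1,0): mult=1, new row 1: (0, 4, 0); set L[1][0]=1
  eliminate (2,0): mult=4, new row 2: (0, 2, 3); set L[2][0]=4
k=1: U[1][1]=4
  eliminate (2,1): mult=3, new row 2: (0, 0, 3); set L[2][1]=3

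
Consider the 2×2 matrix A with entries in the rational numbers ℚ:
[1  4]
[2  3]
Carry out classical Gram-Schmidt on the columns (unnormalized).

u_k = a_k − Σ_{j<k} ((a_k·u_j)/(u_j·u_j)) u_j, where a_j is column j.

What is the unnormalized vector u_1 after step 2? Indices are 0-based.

Step 1: u_0 = a_0 = (1, 2).
Step 2: u_1 = a_1 − (2)·u_0 = (2, -1).

u_1 = (2, -1)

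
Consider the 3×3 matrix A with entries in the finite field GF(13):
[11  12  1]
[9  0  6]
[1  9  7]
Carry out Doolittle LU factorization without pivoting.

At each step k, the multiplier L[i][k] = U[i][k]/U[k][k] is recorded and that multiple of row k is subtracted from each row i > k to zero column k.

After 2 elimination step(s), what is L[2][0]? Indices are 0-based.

L[2][0] = 6

Step 1: pivot at (0,0) is 11.
  row1 ← row1 − (2)·row0  ⇒  L[1][0]=2, U row1=(0, 2, 4)
  row2 ← row2 − (6)·row0  ⇒  L[2][0]=6, U row2=(0, 2, 1)
Step 2: pivot at (1,1) is 2.
  row2 ← row2 − (1)·row1  ⇒  L[2][1]=1, U row2=(0, 0, 10)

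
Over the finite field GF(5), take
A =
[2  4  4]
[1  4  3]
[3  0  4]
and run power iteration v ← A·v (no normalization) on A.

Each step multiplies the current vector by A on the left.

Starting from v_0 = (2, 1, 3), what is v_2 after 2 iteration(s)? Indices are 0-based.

v_2 = (2, 4, 2)

v_0 = (2, 1, 3).
v_1 = A·v_0 = (0, 0, 3).
v_2 = A·v_1 = (2, 4, 2).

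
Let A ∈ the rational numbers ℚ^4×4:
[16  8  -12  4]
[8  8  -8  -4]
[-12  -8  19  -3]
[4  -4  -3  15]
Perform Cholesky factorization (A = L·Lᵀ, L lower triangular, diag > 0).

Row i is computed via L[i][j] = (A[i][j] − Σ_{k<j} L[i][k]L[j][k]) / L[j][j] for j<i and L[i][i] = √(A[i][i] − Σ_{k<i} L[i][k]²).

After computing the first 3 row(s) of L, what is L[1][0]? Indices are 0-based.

L[1][0] = 2

Step 1: L[0][0] = √(16) = 4.
  L[1][0] = (8) / L[0][0] = 2.
Step 2: L[1][1] = √(4) = 2.
  L[2][0] = (-12) / L[0][0] = -3.
  L[2][1] = (-2) / L[1][1] = -1.
Step 3: L[2][2] = √(9) = 3.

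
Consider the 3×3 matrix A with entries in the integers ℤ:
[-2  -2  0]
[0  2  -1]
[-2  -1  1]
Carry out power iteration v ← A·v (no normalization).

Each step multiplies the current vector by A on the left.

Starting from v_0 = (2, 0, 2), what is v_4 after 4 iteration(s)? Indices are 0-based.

v_0 = (2, 0, 2).
v_1 = A·v_0 = (-4, -2, -2).
v_2 = A·v_1 = (12, -2, 8).
v_3 = A·v_2 = (-20, -12, -14).
v_4 = A·v_3 = (64, -10, 38).

v_4 = (64, -10, 38)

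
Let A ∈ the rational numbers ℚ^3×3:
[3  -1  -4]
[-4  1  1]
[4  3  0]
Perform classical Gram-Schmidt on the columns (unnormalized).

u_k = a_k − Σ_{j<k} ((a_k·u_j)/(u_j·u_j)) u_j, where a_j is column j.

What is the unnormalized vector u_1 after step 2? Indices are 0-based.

u_1 = (-56/41, 61/41, 103/41)

Step 1: u_0 = a_0 = (3, -4, 4).
Step 2: u_1 = a_1 − (5/41)·u_0 = (-56/41, 61/41, 103/41).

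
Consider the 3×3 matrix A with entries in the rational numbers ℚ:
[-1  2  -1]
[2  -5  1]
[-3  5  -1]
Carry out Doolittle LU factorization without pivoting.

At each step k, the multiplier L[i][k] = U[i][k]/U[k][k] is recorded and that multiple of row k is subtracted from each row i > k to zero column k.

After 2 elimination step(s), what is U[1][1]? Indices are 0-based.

U[1][1] = -1

[col 0] pivot -1
  R1 -= -2*R0 → (0, -1, -1)  (L[1][0] := -2)
  R2 -= 3*R0 → (0, -1, 2)  (L[2][0] := 3)
[col 1] pivot -1
  R2 -= 1*R1 → (0, 0, 3)  (L[2][1] := 1)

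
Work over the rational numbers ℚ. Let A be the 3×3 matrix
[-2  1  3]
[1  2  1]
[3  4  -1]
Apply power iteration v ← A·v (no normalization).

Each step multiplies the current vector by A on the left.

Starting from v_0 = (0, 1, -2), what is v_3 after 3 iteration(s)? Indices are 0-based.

v_3 = (-118, 9, 109)

v_0 = (0, 1, -2).
v_1 = A·v_0 = (-5, 0, 6).
v_2 = A·v_1 = (28, 1, -21).
v_3 = A·v_2 = (-118, 9, 109).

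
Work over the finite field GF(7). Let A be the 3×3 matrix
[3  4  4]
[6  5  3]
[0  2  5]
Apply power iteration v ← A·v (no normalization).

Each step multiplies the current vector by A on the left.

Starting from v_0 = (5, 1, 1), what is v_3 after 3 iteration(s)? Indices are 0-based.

v_3 = (4, 2, 0)

v_0 = (5, 1, 1).
v_1 = A·v_0 = (2, 3, 0).
v_2 = A·v_1 = (4, 6, 6).
v_3 = A·v_2 = (4, 2, 0).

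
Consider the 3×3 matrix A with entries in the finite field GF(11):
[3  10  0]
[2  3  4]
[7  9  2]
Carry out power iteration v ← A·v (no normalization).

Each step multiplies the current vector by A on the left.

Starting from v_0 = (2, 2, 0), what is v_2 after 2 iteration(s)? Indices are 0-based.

v_0 = (2, 2, 0).
v_1 = A·v_0 = (4, 10, 10).
v_2 = A·v_1 = (2, 1, 6).

v_2 = (2, 1, 6)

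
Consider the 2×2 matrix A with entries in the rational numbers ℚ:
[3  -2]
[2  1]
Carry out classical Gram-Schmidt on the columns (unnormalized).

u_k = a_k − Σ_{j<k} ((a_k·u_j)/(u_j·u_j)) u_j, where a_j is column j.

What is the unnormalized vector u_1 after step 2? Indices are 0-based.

u_1 = (-14/13, 21/13)

Step 1: u_0 = a_0 = (3, 2).
Step 2: u_1 = a_1 − (-4/13)·u_0 = (-14/13, 21/13).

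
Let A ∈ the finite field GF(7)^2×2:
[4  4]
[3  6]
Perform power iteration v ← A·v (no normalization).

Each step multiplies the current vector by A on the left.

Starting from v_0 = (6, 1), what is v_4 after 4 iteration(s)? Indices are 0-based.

v_0 = (6, 1).
v_1 = A·v_0 = (0, 3).
v_2 = A·v_1 = (5, 4).
v_3 = A·v_2 = (1, 4).
v_4 = A·v_3 = (6, 6).

v_4 = (6, 6)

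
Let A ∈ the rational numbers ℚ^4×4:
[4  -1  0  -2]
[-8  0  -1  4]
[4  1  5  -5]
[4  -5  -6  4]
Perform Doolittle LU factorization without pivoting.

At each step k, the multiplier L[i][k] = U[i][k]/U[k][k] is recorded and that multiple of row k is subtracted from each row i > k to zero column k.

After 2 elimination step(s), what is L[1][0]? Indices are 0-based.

[col 0] pivot 4
  R1 -= -2*R0 → (0, -2, -1, 0)  (L[1][0] := -2)
  R2 -= 1*R0 → (0, 2, 5, -3)  (L[2][0] := 1)
  R3 -= 1*R0 → (0, -4, -6, 6)  (L[3][0] := 1)
[col 1] pivot -2
  R2 -= -1*R1 → (0, 0, 4, -3)  (L[2][1] := -1)
  R3 -= 2*R1 → (0, 0, -4, 6)  (L[3][1] := 2)

L[1][0] = -2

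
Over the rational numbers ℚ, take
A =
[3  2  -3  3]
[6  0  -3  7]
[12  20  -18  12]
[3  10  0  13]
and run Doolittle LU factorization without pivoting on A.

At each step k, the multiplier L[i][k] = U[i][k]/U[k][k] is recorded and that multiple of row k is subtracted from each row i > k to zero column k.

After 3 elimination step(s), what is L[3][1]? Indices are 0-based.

k=0: U[0][0]=3
  eliminate (1,0): mult=2, new row 1: (0, -4, 3, 1); set L[1][0]=2
  eliminate (2,0): mult=4, new row 2: (0, 12, -6, 0); set L[2][0]=4
  eliminate (3,0): mult=1, new row 3: (0, 8, 3, 10); set L[3][0]=1
k=1: U[1][1]=-4
  eliminate (2,1): mult=-3, new row 2: (0, 0, 3, 3); set L[2][1]=-3
  eliminate (3,1): mult=-2, new row 3: (0, 0, 9, 12); set L[3][1]=-2
k=2: U[2][2]=3
  eliminate (3,2): mult=3, new row 3: (0, 0, 0, 3); set L[3][2]=3

L[3][1] = -2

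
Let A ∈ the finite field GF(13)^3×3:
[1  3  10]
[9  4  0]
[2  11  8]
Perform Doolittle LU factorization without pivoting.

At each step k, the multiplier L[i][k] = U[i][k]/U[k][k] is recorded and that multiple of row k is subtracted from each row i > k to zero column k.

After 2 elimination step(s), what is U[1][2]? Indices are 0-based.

Step 1: pivot at (0,0) is 1.
  row1 ← row1 − (9)·row0  ⇒  L[1][0]=9, U row1=(0, 3, 1)
  row2 ← row2 − (2)·row0  ⇒  L[2][0]=2, U row2=(0, 5, 1)
Step 2: pivot at (1,1) is 3.
  row2 ← row2 − (6)·row1  ⇒  L[2][1]=6, U row2=(0, 0, 8)

U[1][2] = 1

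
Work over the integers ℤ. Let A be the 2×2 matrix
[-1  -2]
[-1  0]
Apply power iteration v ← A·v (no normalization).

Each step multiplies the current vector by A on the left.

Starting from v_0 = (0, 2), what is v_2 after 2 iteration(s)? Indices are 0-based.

v_0 = (0, 2).
v_1 = A·v_0 = (-4, 0).
v_2 = A·v_1 = (4, 4).

v_2 = (4, 4)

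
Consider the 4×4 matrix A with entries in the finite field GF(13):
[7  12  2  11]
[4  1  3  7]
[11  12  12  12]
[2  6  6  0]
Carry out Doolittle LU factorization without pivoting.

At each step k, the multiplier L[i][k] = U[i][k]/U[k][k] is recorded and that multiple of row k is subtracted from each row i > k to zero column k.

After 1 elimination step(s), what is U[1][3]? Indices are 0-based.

Step 1: pivot at (0,0) is 7.
  row1 ← row1 − (8)·row0  ⇒  L[1][0]=8, U row1=(0, 9, 0, 10)
  row2 ← row2 − (9)·row0  ⇒  L[2][0]=9, U row2=(0, 8, 7, 4)
  row3 ← row3 − (4)·row0  ⇒  L[3][0]=4, U row3=(0, 10, 11, 8)

U[1][3] = 10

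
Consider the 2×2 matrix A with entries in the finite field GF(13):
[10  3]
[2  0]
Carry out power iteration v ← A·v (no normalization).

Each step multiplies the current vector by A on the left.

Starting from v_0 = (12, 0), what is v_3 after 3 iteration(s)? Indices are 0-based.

v_3 = (11, 9)

v_0 = (12, 0).
v_1 = A·v_0 = (3, 11).
v_2 = A·v_1 = (11, 6).
v_3 = A·v_2 = (11, 9).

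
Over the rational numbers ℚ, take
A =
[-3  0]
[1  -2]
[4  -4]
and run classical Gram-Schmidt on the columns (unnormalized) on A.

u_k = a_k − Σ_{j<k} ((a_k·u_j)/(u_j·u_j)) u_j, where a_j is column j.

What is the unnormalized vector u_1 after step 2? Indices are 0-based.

u_1 = (-27/13, -17/13, -16/13)

Step 1: u_0 = a_0 = (-3, 1, 4).
Step 2: u_1 = a_1 − (-9/13)·u_0 = (-27/13, -17/13, -16/13).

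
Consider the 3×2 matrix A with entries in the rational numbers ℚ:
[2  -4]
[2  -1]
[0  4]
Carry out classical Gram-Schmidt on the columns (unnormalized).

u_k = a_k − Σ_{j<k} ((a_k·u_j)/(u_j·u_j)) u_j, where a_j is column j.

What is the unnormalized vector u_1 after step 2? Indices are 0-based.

u_1 = (-3/2, 3/2, 4)

Step 1: u_0 = a_0 = (2, 2, 0).
Step 2: u_1 = a_1 − (-5/4)·u_0 = (-3/2, 3/2, 4).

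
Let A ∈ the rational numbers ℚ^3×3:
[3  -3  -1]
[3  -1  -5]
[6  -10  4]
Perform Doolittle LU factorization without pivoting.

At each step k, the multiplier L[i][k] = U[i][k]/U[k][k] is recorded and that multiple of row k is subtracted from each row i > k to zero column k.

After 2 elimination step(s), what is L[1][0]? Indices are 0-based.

L[1][0] = 1

[col 0] pivot 3
  R1 -= 1*R0 → (0, 2, -4)  (L[1][0] := 1)
  R2 -= 2*R0 → (0, -4, 6)  (L[2][0] := 2)
[col 1] pivot 2
  R2 -= -2*R1 → (0, 0, -2)  (L[2][1] := -2)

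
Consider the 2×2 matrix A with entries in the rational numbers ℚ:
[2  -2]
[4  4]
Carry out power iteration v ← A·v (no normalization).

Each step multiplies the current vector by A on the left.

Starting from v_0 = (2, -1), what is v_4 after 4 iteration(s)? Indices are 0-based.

v_0 = (2, -1).
v_1 = A·v_0 = (6, 4).
v_2 = A·v_1 = (4, 40).
v_3 = A·v_2 = (-72, 176).
v_4 = A·v_3 = (-496, 416).

v_4 = (-496, 416)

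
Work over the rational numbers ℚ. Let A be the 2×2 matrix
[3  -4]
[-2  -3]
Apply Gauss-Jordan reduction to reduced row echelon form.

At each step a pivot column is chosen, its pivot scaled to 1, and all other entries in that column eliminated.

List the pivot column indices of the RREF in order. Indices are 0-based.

pivot columns: 0, 1

pivot(0,0)=3: scale R0 → (1, -4/3)
  clear (1,0): R1 −= (-2)R0 → (0, -17/3)
pivot(1,1)=-17/3: scale R1 → (0, 1)
  clear (0,1): R0 −= (-4/3)R1 → (1, 0)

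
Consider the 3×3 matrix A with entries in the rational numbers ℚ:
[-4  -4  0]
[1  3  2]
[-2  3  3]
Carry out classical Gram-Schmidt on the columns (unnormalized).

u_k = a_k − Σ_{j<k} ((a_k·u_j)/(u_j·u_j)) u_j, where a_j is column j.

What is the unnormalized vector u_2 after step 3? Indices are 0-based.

u_2 = (144/545, 64/109, -128/545)

Step 1: u_0 = a_0 = (-4, 1, -2).
Step 2: u_1 = a_1 − (13/21)·u_0 = (-32/21, 50/21, 89/21).
Step 3: u_2 = a_2 − (-4/21)·u_0 − (367/545)·u_1 = (144/545, 64/109, -128/545).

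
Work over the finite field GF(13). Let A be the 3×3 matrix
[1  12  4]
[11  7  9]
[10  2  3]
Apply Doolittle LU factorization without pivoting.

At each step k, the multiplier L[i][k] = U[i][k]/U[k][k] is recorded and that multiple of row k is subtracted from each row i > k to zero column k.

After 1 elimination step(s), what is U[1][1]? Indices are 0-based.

U[1][1] = 5

[col 0] pivot 1
  R1 -= 11*R0 → (0, 5, 4)  (L[1][0] := 11)
  R2 -= 10*R0 → (0, 12, 2)  (L[2][0] := 10)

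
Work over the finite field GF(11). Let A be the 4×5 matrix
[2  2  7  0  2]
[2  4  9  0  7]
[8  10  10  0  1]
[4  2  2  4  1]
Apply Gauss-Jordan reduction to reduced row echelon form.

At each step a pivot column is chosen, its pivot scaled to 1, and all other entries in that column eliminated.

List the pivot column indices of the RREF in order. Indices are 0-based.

pivot columns: 0, 1, 2, 3

pivot(0,0)=2: scale R0 → (1, 1, 9, 0, 1)
  clear (1,0): R1 −= (2)R0 → (0, 2, 2, 0, 5)
  clear (2,0): R2 −= (8)R0 → (0, 2, 4, 0, 4)
  clear (3,0): R3 −= (4)R0 → (0, 9, 10, 4, 8)
pivot(1,1)=2: scale R1 → (0, 1, 1, 0, 8)
  clear (0,1): R0 −= (1)R1 → (1, 0, 8, 0, 4)
  clear (2,1): R2 −= (2)R1 → (0, 0, 2, 0, 10)
  clear (3,1): R3 −= (9)R1 → (0, 0, 1, 4, 2)
pivot(2,2)=2: scale R2 → (0, 0, 1, 0, 5)
  clear (0,2): R0 −= (8)R2 → (1, 0, 0, 0, 8)
  clear (1,2): R1 −= (1)R2 → (0, 1, 0, 0, 3)
  clear (3,2): R3 −= (1)R2 → (0, 0, 0, 4, 8)
pivot(3,3)=4: scale R3 → (0, 0, 0, 1, 2)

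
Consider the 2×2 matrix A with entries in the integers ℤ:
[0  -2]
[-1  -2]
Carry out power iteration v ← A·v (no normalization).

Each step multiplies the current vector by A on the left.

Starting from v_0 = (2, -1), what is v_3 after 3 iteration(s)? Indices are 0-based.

v_0 = (2, -1).
v_1 = A·v_0 = (2, 0).
v_2 = A·v_1 = (0, -2).
v_3 = A·v_2 = (4, 4).

v_3 = (4, 4)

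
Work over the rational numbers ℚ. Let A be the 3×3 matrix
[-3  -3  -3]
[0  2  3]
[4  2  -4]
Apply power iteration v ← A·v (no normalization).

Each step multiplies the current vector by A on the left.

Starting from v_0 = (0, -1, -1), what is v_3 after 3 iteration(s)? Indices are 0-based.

v_3 = (21, 10, -68)

v_0 = (0, -1, -1).
v_1 = A·v_0 = (6, -5, 2).
v_2 = A·v_1 = (-9, -4, 6).
v_3 = A·v_2 = (21, 10, -68).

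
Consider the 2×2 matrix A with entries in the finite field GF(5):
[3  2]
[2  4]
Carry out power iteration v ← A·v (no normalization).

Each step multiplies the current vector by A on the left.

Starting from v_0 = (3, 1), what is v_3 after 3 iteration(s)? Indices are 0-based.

v_3 = (3, 4)

v_0 = (3, 1).
v_1 = A·v_0 = (1, 0).
v_2 = A·v_1 = (3, 2).
v_3 = A·v_2 = (3, 4).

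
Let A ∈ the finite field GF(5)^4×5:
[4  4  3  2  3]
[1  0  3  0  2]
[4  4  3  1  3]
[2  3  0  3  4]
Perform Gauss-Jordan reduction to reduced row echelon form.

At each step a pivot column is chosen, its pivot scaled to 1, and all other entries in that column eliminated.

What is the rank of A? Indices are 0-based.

pivot(0,0)=4: scale R0 → (1, 1, 2, 3, 2)
  clear (1,0): R1 −= (1)R0 → (0, 4, 1, 2, 0)
  clear (2,0): R2 −= (4)R0 → (0, 0, 0, 4, 0)
  clear (3,0): R3 −= (2)R0 → (0, 1, 1, 2, 0)
pivot(1,1)=4: scale R1 → (0, 1, 4, 3, 0)
  clear (0,1): R0 −= (1)R1 → (1, 0, 3, 0, 2)
  clear (3,1): R3 −= (1)R1 → (0, 0, 2, 4, 0)
pivot(2,2): swap R2↔R3
pivot(2,2)=2: scale R2 → (0, 0, 1, 2, 0)
  clear (0,2): R0 −= (3)R2 → (1, 0, 0, 4, 2)
  clear (1,2): R1 −= (4)R2 → (0, 1, 0, 0, 0)
pivot(3,3)=4: scale R3 → (0, 0, 0, 1, 0)
  clear (0,3): R0 −= (4)R3 → (1, 0, 0, 0, 2)
  clear (2,3): R2 −= (2)R3 → (0, 0, 1, 0, 0)

rank = 4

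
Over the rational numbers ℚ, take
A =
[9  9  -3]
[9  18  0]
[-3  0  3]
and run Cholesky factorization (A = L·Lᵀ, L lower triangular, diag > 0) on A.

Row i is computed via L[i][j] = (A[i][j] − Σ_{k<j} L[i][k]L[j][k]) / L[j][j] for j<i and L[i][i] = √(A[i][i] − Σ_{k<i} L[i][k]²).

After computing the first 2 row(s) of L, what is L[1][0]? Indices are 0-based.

Step 1: L[0][0] = √(9) = 3.
  L[1][0] = (9) / L[0][0] = 3.
Step 2: L[1][1] = √(9) = 3.

L[1][0] = 3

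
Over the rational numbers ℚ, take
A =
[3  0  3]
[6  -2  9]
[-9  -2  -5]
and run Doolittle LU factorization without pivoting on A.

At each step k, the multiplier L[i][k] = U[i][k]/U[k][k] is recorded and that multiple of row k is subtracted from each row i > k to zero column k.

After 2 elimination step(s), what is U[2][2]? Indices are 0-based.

U[2][2] = 1

[col 0] pivot 3
  R1 -= 2*R0 → (0, -2, 3)  (L[1][0] := 2)
  R2 -= -3*R0 → (0, -2, 4)  (L[2][0] := -3)
[col 1] pivot -2
  R2 -= 1*R1 → (0, 0, 1)  (L[2][1] := 1)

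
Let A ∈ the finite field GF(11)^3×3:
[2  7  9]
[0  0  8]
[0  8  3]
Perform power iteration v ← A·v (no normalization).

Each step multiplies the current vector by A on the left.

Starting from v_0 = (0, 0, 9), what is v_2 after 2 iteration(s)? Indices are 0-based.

v_0 = (0, 0, 9).
v_1 = A·v_0 = (4, 6, 5).
v_2 = A·v_1 = (7, 7, 8).

v_2 = (7, 7, 8)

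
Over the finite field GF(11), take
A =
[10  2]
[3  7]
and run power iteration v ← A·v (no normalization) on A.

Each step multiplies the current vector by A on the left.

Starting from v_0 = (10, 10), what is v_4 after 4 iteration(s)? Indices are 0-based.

v_4 = (3, 10)

v_0 = (10, 10).
v_1 = A·v_0 = (10, 1).
v_2 = A·v_1 = (3, 4).
v_3 = A·v_2 = (5, 4).
v_4 = A·v_3 = (3, 10).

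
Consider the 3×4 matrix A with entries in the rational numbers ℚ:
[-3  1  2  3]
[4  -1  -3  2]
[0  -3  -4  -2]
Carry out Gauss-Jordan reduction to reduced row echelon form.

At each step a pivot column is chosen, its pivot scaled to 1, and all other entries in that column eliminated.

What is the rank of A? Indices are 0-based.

[1] R0 /= -3  ⇒  (1, -1/3, -2/3, -1)
     R1 -= 4·R0  ⇒  (0, 1/3, -1/3, 6)
[2] R1 /= 1/3  ⇒  (0, 1, -1, 18)
     R0 -= -1/3·R1  ⇒  (1, 0, -1, 5)
     R2 -= -3·R1  ⇒  (0, 0, -7, 52)
[3] R2 /= -7  ⇒  (0, 0, 1, -52/7)
     R0 -= -1·R2  ⇒  (1, 0, 0, -17/7)
     R1 -= -1·R2  ⇒  (0, 1, 0, 74/7)

rank = 3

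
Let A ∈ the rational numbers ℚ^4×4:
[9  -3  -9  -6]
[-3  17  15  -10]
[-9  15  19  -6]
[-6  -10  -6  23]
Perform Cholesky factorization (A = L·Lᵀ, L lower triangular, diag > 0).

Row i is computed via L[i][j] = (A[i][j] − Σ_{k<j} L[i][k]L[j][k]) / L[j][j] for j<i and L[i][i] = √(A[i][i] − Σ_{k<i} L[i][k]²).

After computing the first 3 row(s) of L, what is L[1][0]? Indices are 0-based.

Step 1: L[0][0] = √(9) = 3.
  L[1][0] = (-3) / L[0][0] = -1.
Step 2: L[1][1] = √(16) = 4.
  L[2][0] = (-9) / L[0][0] = -3.
  L[2][1] = (12) / L[1][1] = 3.
Step 3: L[2][2] = √(1) = 1.

L[1][0] = -1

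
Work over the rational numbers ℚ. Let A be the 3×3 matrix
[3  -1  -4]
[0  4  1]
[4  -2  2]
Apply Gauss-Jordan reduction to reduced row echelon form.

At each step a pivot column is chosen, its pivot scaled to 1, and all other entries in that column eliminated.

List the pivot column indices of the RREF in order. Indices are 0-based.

pivot columns: 0, 1, 2

[1] R0 /= 3  ⇒  (1, -1/3, -4/3)
     R2 -= 4·R0  ⇒  (0, -2/3, 22/3)
[2] R1 /= 4  ⇒  (0, 1, 1/4)
     R0 -= -1/3·R1  ⇒  (1, 0, -5/4)
     R2 -= -2/3·R1  ⇒  (0, 0, 15/2)
[3] R2 /= 15/2  ⇒  (0, 0, 1)
     R0 -= -5/4·R2  ⇒  (1, 0, 0)
     R1 -= 1/4·R2  ⇒  (0, 1, 0)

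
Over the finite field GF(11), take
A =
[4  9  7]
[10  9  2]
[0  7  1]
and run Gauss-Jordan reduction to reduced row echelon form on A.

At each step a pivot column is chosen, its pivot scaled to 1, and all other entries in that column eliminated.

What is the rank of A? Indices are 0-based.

step 1: normalize row 0 (÷4) = (1, 5, 10)
  row 1: subtract 10×row0 = (0, 3, 1)
step 2: normalize row 1 (÷3) = (0, 1, 4)
  row 0: subtract 5×row1 = (1, 0, 1)
  row 2: subtract 7×row1 = (0, 0, 6)
step 3: normalize row 2 (÷6) = (0, 0, 1)
  row 0: subtract 1×row2 = (1, 0, 0)
  row 1: subtract 4×row2 = (0, 1, 0)

rank = 3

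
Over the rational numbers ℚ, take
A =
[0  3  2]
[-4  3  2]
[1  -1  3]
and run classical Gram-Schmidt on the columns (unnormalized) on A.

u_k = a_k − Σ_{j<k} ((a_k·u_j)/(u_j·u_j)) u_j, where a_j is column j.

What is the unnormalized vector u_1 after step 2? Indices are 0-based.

u_1 = (3, -1/17, -4/17)

Step 1: u_0 = a_0 = (0, -4, 1).
Step 2: u_1 = a_1 − (-13/17)·u_0 = (3, -1/17, -4/17).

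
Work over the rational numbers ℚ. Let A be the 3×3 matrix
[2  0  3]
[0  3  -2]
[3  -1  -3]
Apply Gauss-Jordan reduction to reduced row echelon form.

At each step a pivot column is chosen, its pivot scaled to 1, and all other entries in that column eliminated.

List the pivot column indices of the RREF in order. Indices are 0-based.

pivot(0,0)=2: scale R0 → (1, 0, 3/2)
  clear (2,0): R2 −= (3)R0 → (0, -1, -15/2)
pivot(1,1)=3: scale R1 → (0, 1, -2/3)
  clear (2,1): R2 −= (-1)R1 → (0, 0, -49/6)
pivot(2,2)=-49/6: scale R2 → (0, 0, 1)
  clear (0,2): R0 −= (3/2)R2 → (1, 0, 0)
  clear (1,2): R1 −= (-2/3)R2 → (0, 1, 0)

pivot columns: 0, 1, 2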